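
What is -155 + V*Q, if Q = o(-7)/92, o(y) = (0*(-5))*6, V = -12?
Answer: -155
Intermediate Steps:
o(y) = 0 (o(y) = 0*6 = 0)
Q = 0 (Q = 0/92 = 0*(1/92) = 0)
-155 + V*Q = -155 - 12*0 = -155 + 0 = -155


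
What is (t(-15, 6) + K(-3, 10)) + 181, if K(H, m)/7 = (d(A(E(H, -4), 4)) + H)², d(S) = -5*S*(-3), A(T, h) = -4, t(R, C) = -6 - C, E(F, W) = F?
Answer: 27952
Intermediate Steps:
d(S) = 15*S
K(H, m) = 7*(-60 + H)² (K(H, m) = 7*(15*(-4) + H)² = 7*(-60 + H)²)
(t(-15, 6) + K(-3, 10)) + 181 = ((-6 - 1*6) + 7*(-60 - 3)²) + 181 = ((-6 - 6) + 7*(-63)²) + 181 = (-12 + 7*3969) + 181 = (-12 + 27783) + 181 = 27771 + 181 = 27952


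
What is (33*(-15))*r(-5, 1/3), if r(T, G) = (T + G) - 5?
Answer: 4785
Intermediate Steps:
r(T, G) = -5 + G + T (r(T, G) = (G + T) - 5 = -5 + G + T)
(33*(-15))*r(-5, 1/3) = (33*(-15))*(-5 + 1/3 - 5) = -495*(-5 + 1*(1/3) - 5) = -495*(-5 + 1/3 - 5) = -495*(-29/3) = 4785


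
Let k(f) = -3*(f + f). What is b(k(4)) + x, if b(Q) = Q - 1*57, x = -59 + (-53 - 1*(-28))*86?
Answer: -2290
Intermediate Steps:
k(f) = -6*f
x = -2209 (x = -59 + (-53 + 28)*86 = -59 - 25*86 = -59 - 2150 = -2209)
b(Q) = -57 + Q (b(Q) = Q - 57 = -57 + Q)
b(k(4)) + x = (-57 - 6*4) - 2209 = (-57 - 24) - 2209 = -81 - 2209 = -2290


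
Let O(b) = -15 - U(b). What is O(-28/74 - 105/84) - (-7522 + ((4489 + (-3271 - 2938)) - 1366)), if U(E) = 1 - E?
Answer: 1567375/148 ≈ 10590.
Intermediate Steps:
O(b) = -16 + b (O(b) = -15 - (1 - b) = -15 + (-1 + b) = -16 + b)
O(-28/74 - 105/84) - (-7522 + ((4489 + (-3271 - 2938)) - 1366)) = (-16 + (-28/74 - 105/84)) - (-7522 + ((4489 + (-3271 - 2938)) - 1366)) = (-16 + (-28*1/74 - 105*1/84)) - (-7522 + ((4489 - 6209) - 1366)) = (-16 + (-14/37 - 5/4)) - (-7522 + (-1720 - 1366)) = (-16 - 241/148) - (-7522 - 3086) = -2609/148 - 1*(-10608) = -2609/148 + 10608 = 1567375/148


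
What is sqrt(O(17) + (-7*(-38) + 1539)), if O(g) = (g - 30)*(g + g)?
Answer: sqrt(1363) ≈ 36.919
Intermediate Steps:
O(g) = 2*g*(-30 + g) (O(g) = (-30 + g)*(2*g) = 2*g*(-30 + g))
sqrt(O(17) + (-7*(-38) + 1539)) = sqrt(2*17*(-30 + 17) + (-7*(-38) + 1539)) = sqrt(2*17*(-13) + (266 + 1539)) = sqrt(-442 + 1805) = sqrt(1363)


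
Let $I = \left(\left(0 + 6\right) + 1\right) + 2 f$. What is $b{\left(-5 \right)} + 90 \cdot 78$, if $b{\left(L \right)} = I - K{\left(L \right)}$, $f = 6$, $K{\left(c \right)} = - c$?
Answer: $7034$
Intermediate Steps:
$I = 19$ ($I = \left(\left(0 + 6\right) + 1\right) + 2 \cdot 6 = \left(6 + 1\right) + 12 = 7 + 12 = 19$)
$b{\left(L \right)} = 19 + L$ ($b{\left(L \right)} = 19 - - L = 19 + L$)
$b{\left(-5 \right)} + 90 \cdot 78 = \left(19 - 5\right) + 90 \cdot 78 = 14 + 7020 = 7034$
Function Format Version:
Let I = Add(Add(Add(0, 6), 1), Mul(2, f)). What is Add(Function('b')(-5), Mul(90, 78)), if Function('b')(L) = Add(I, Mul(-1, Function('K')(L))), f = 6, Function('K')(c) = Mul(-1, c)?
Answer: 7034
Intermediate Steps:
I = 19 (I = Add(Add(Add(0, 6), 1), Mul(2, 6)) = Add(Add(6, 1), 12) = Add(7, 12) = 19)
Function('b')(L) = Add(19, L) (Function('b')(L) = Add(19, Mul(-1, Mul(-1, L))) = Add(19, L))
Add(Function('b')(-5), Mul(90, 78)) = Add(Add(19, -5), Mul(90, 78)) = Add(14, 7020) = 7034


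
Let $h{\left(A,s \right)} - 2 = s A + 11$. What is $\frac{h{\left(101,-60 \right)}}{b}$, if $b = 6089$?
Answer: $- \frac{6047}{6089} \approx -0.9931$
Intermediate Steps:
$h{\left(A,s \right)} = 13 + A s$ ($h{\left(A,s \right)} = 2 + \left(s A + 11\right) = 2 + \left(A s + 11\right) = 2 + \left(11 + A s\right) = 13 + A s$)
$\frac{h{\left(101,-60 \right)}}{b} = \frac{13 + 101 \left(-60\right)}{6089} = \left(13 - 6060\right) \frac{1}{6089} = \left(-6047\right) \frac{1}{6089} = - \frac{6047}{6089}$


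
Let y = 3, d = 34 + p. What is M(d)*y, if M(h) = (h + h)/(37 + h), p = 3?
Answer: 3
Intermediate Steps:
d = 37 (d = 34 + 3 = 37)
M(h) = 2*h/(37 + h) (M(h) = (2*h)/(37 + h) = 2*h/(37 + h))
M(d)*y = (2*37/(37 + 37))*3 = (2*37/74)*3 = (2*37*(1/74))*3 = 1*3 = 3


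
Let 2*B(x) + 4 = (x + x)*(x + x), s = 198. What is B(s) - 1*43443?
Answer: 34963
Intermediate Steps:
B(x) = -2 + 2*x² (B(x) = -2 + ((x + x)*(x + x))/2 = -2 + ((2*x)*(2*x))/2 = -2 + (4*x²)/2 = -2 + 2*x²)
B(s) - 1*43443 = (-2 + 2*198²) - 1*43443 = (-2 + 2*39204) - 43443 = (-2 + 78408) - 43443 = 78406 - 43443 = 34963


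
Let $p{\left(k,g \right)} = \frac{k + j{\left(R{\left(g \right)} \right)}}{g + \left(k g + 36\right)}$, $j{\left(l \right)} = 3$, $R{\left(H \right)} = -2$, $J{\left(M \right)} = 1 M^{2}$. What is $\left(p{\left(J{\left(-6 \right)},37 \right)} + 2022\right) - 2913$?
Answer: $- \frac{1251816}{1405} \approx -890.97$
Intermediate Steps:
$J{\left(M \right)} = M^{2}$
$p{\left(k,g \right)} = \frac{3 + k}{36 + g + g k}$ ($p{\left(k,g \right)} = \frac{k + 3}{g + \left(k g + 36\right)} = \frac{3 + k}{g + \left(g k + 36\right)} = \frac{3 + k}{g + \left(36 + g k\right)} = \frac{3 + k}{36 + g + g k}$)
$\left(p{\left(J{\left(-6 \right)},37 \right)} + 2022\right) - 2913 = \left(\frac{3 + \left(-6\right)^{2}}{36 + 37 + 37 \left(-6\right)^{2}} + 2022\right) - 2913 = \left(\frac{3 + 36}{36 + 37 + 37 \cdot 36} + 2022\right) - 2913 = \left(\frac{1}{36 + 37 + 1332} \cdot 39 + 2022\right) - 2913 = \left(\frac{1}{1405} \cdot 39 + 2022\right) - 2913 = \left(\frac{39}{1405} + 2022\right) - 2913 = \frac{2840949}{1405} - 2913 = - \frac{1251816}{1405}$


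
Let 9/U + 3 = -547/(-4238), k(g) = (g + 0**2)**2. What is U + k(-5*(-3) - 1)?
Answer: 2346590/12167 ≈ 192.87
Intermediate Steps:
k(g) = g**2 (k(g) = (g + 0)**2 = g**2)
U = -38142/12167 (U = 9/(-3 - 547/(-4238)) = 9/(-3 - 547*(-1/4238)) = 9/(-3 + 547/4238) = 9/(-12167/4238) = 9*(-4238/12167) = -38142/12167 ≈ -3.1349)
U + k(-5*(-3) - 1) = -38142/12167 + (-5*(-3) - 1)**2 = -38142/12167 + (15 - 1)**2 = -38142/12167 + 14**2 = -38142/12167 + 196 = 2346590/12167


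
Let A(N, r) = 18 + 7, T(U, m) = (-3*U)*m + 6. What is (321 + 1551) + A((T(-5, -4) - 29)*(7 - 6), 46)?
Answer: 1897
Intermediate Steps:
T(U, m) = 6 - 3*U*m (T(U, m) = -3*U*m + 6 = 6 - 3*U*m)
A(N, r) = 25
(321 + 1551) + A((T(-5, -4) - 29)*(7 - 6), 46) = (321 + 1551) + 25 = 1872 + 25 = 1897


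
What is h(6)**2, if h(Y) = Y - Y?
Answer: 0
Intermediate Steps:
h(Y) = 0
h(6)**2 = 0**2 = 0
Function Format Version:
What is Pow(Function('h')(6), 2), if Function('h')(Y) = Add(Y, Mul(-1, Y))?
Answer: 0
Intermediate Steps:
Function('h')(Y) = 0
Pow(Function('h')(6), 2) = Pow(0, 2) = 0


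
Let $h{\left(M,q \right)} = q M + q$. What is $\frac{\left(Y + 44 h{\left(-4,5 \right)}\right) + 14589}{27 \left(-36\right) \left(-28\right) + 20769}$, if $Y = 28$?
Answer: $\frac{13957}{47985} \approx 0.29086$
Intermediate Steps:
$h{\left(M,q \right)} = q + M q$ ($h{\left(M,q \right)} = M q + q = q + M q$)
$\frac{\left(Y + 44 h{\left(-4,5 \right)}\right) + 14589}{27 \left(-36\right) \left(-28\right) + 20769} = \frac{\left(28 + 44 \cdot 5 \left(1 - 4\right)\right) + 14589}{27 \left(-36\right) \left(-28\right) + 20769} = \frac{\left(28 + 44 \cdot 5 \left(-3\right)\right) + 14589}{\left(-972\right) \left(-28\right) + 20769} = \frac{\left(28 + 44 \left(-15\right)\right) + 14589}{27216 + 20769} = \frac{\left(28 - 660\right) + 14589}{47985} = \left(-632 + 14589\right) \frac{1}{47985} = 13957 \cdot \frac{1}{47985} = \frac{13957}{47985}$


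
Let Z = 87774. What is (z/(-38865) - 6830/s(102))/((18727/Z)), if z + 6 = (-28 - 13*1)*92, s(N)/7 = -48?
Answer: 650301371697/6793031980 ≈ 95.731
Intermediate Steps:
s(N) = -336 (s(N) = 7*(-48) = -336)
z = -3778 (z = -6 + (-28 - 13*1)*92 = -6 + (-28 - 13)*92 = -6 - 41*92 = -6 - 3772 = -3778)
(z/(-38865) - 6830/s(102))/((18727/Z)) = (-3778/(-38865) - 6830/(-336))/((18727/87774)) = (-3778*(-1/38865) - 6830*(-1/336))/((18727*(1/87774))) = (3778/38865 + 3415/168)/(18727/87774) = (14817631/725480)*(87774/18727) = 650301371697/6793031980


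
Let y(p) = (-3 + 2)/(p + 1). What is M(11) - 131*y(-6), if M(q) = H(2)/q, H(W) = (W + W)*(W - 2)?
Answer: -131/5 ≈ -26.200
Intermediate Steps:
y(p) = -1/(1 + p)
H(W) = 2*W*(-2 + W) (H(W) = (2*W)*(-2 + W) = 2*W*(-2 + W))
M(q) = 0 (M(q) = (2*2*(-2 + 2))/q = (2*2*0)/q = 0/q = 0)
M(11) - 131*y(-6) = 0 - (-131)/(1 - 6) = 0 - (-131)/(-5) = 0 - (-131)*(-1)/5 = 0 - 131*⅕ = 0 - 131/5 = -131/5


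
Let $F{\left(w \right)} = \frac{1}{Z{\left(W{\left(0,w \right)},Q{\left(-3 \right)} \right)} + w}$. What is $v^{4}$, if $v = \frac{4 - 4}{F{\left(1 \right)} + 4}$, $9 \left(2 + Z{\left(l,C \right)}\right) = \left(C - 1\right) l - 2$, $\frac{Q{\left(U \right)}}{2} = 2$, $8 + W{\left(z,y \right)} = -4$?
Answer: $0$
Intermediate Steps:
$W{\left(z,y \right)} = -12$ ($W{\left(z,y \right)} = -8 - 4 = -12$)
$Q{\left(U \right)} = 4$ ($Q{\left(U \right)} = 2 \cdot 2 = 4$)
$Z{\left(l,C \right)} = - \frac{20}{9} + \frac{l \left(-1 + C\right)}{9}$ ($Z{\left(l,C \right)} = -2 + \frac{\left(C - 1\right) l - 2}{9} = -2 + \frac{\left(-1 + C\right) l - 2}{9} = -2 + \frac{l \left(-1 + C\right) - 2}{9} = -2 + \frac{-2 + l \left(-1 + C\right)}{9} = -2 + \left(- \frac{2}{9} + \frac{l \left(-1 + C\right)}{9}\right) = - \frac{20}{9} + \frac{l \left(-1 + C\right)}{9}$)
$F{\left(w \right)} = \frac{1}{- \frac{56}{9} + w}$ ($F{\left(w \right)} = \frac{1}{\left(- \frac{20}{9} - - \frac{4}{3} + \frac{1}{9} \cdot 4 \left(-12\right)\right) + w} = \frac{1}{\left(- \frac{20}{9} + \frac{4}{3} - \frac{16}{3}\right) + w} = \frac{1}{- \frac{56}{9} + w}$)
$v = 0$ ($v = \frac{4 - 4}{\frac{9}{-56 + 9 \cdot 1} + 4} = \frac{0}{\frac{9}{-56 + 9} + 4} = \frac{0}{\frac{9}{-47} + 4} = \frac{0}{9 \left(- \frac{1}{47}\right) + 4} = \frac{0}{- \frac{9}{47} + 4} = \frac{0}{\frac{179}{47}} = 0 \cdot \frac{47}{179} = 0$)
$v^{4} = 0^{4} = 0$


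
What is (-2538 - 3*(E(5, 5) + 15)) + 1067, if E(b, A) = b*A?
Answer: -1591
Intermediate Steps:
E(b, A) = A*b
(-2538 - 3*(E(5, 5) + 15)) + 1067 = (-2538 - 3*(5*5 + 15)) + 1067 = (-2538 - 3*(25 + 15)) + 1067 = (-2538 - 3*40) + 1067 = (-2538 - 120) + 1067 = -2658 + 1067 = -1591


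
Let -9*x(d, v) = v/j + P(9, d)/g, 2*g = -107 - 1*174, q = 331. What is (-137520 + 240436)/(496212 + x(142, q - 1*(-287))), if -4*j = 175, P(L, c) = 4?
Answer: 11387012175/54902930483 ≈ 0.20740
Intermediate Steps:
j = -175/4 (j = -¼*175 = -175/4 ≈ -43.750)
g = -281/2 (g = (-107 - 1*174)/2 = (-107 - 174)/2 = (½)*(-281) = -281/2 ≈ -140.50)
x(d, v) = 8/2529 + 4*v/1575 (x(d, v) = -(v/(-175/4) + 4/(-281/2))/9 = -(v*(-4/175) + 4*(-2/281))/9 = -(-4*v/175 - 8/281)/9 = -(-8/281 - 4*v/175)/9 = 8/2529 + 4*v/1575)
(-137520 + 240436)/(496212 + x(142, q - 1*(-287))) = (-137520 + 240436)/(496212 + (8/2529 + 4*(331 - 1*(-287))/1575)) = 102916/(496212 + (8/2529 + 4*(331 + 287)/1575)) = 102916/(496212 + (8/2529 + (4/1575)*618)) = 102916/(496212 + (8/2529 + 824/525)) = 102916/(496212 + 696032/442575) = 102916/(219611721932/442575) = 102916*(442575/219611721932) = 11387012175/54902930483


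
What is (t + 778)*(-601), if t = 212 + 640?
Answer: -979630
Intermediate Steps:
t = 852
(t + 778)*(-601) = (852 + 778)*(-601) = 1630*(-601) = -979630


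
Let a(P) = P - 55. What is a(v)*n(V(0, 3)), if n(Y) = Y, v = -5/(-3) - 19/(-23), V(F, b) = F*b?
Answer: 0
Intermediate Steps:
v = 172/69 (v = -5*(-⅓) - 19*(-1/23) = 5/3 + 19/23 = 172/69 ≈ 2.4928)
a(P) = -55 + P
a(v)*n(V(0, 3)) = (-55 + 172/69)*(0*3) = -3623/69*0 = 0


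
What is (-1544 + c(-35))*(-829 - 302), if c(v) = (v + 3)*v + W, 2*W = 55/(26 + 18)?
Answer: 3830697/8 ≈ 4.7884e+5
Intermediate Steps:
W = 5/8 (W = (55/(26 + 18))/2 = (55/44)/2 = (55*(1/44))/2 = (½)*(5/4) = 5/8 ≈ 0.62500)
c(v) = 5/8 + v*(3 + v) (c(v) = (v + 3)*v + 5/8 = (3 + v)*v + 5/8 = v*(3 + v) + 5/8 = 5/8 + v*(3 + v))
(-1544 + c(-35))*(-829 - 302) = (-1544 + (5/8 + (-35)² + 3*(-35)))*(-829 - 302) = (-1544 + (5/8 + 1225 - 105))*(-1131) = (-1544 + 8965/8)*(-1131) = -3387/8*(-1131) = 3830697/8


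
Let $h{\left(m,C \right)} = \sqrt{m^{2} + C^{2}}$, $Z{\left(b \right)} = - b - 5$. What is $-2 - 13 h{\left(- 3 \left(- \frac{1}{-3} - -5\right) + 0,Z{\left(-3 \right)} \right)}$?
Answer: $-2 - 26 \sqrt{65} \approx -211.62$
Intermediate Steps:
$Z{\left(b \right)} = -5 - b$
$h{\left(m,C \right)} = \sqrt{C^{2} + m^{2}}$
$-2 - 13 h{\left(- 3 \left(- \frac{1}{-3} - -5\right) + 0,Z{\left(-3 \right)} \right)} = -2 - 13 \sqrt{\left(-5 - -3\right)^{2} + \left(- 3 \left(- \frac{1}{-3} - -5\right) + 0\right)^{2}} = -2 - 13 \sqrt{\left(-5 + 3\right)^{2} + \left(- 3 \left(\left(-1\right) \left(- \frac{1}{3}\right) + 5\right) + 0\right)^{2}} = -2 - 13 \sqrt{\left(-2\right)^{2} + \left(- 3 \left(\frac{1}{3} + 5\right) + 0\right)^{2}} = -2 - 13 \sqrt{4 + \left(\left(-3\right) \frac{16}{3} + 0\right)^{2}} = -2 - 13 \sqrt{4 + \left(-16 + 0\right)^{2}} = -2 - 13 \sqrt{4 + \left(-16\right)^{2}} = -2 - 13 \sqrt{4 + 256} = -2 - 13 \sqrt{260} = -2 - 13 \cdot 2 \sqrt{65} = -2 - 26 \sqrt{65}$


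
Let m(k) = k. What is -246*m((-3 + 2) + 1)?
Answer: 0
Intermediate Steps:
-246*m((-3 + 2) + 1) = -246*((-3 + 2) + 1) = -246*(-1 + 1) = -246*0 = 0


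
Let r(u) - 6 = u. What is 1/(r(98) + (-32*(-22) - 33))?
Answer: 1/775 ≈ 0.0012903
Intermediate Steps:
r(u) = 6 + u
1/(r(98) + (-32*(-22) - 33)) = 1/((6 + 98) + (-32*(-22) - 33)) = 1/(104 + (704 - 33)) = 1/(104 + 671) = 1/775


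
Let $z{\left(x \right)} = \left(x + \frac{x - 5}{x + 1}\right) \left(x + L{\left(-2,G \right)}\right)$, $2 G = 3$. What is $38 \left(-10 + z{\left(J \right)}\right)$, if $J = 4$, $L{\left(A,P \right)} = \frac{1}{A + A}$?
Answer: $\frac{323}{2} \approx 161.5$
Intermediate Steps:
$G = \frac{3}{2}$ ($G = \frac{1}{2} \cdot 3 = \frac{3}{2} \approx 1.5$)
$L{\left(A,P \right)} = \frac{1}{2 A}$
$z{\left(x \right)} = \left(- \frac{1}{4} + x\right) \left(x + \frac{-5 + x}{1 + x}\right)$ ($z{\left(x \right)} = \left(x + \frac{x - 5}{x + 1}\right) \left(x + \frac{1}{2 \left(-2\right)}\right) = \left(x + \frac{-5 + x}{1 + x}\right) \left(x + \frac{1}{2} \left(- \frac{1}{2}\right)\right) = \left(x + \frac{-5 + x}{1 + x}\right) \left(x - \frac{1}{4}\right) = \left(x + \frac{-5 + x}{1 + x}\right) \left(- \frac{1}{4} + x\right) = \left(- \frac{1}{4} + x\right) \left(x + \frac{-5 + x}{1 + x}\right)$)
$38 \left(-10 + z{\left(J \right)}\right) = 38 \left(-10 + \frac{5 - 88 + 4 \cdot 4^{3} + 7 \cdot 4^{2}}{4 \left(1 + 4\right)}\right) = 38 \left(-10 + \frac{5 - 88 + 4 \cdot 64 + 7 \cdot 16}{4 \cdot 5}\right) = 38 \left(-10 + \frac{1}{4} \cdot \frac{1}{5} \left(5 - 88 + 256 + 112\right)\right) = 38 \left(-10 + \frac{1}{4} \cdot \frac{1}{5} \cdot 285\right) = 38 \left(-10 + \frac{57}{4}\right) = 38 \cdot \frac{17}{4} = \frac{323}{2}$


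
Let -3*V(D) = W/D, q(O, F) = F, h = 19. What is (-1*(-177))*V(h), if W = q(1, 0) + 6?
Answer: -354/19 ≈ -18.632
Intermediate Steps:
W = 6 (W = 0 + 6 = 6)
V(D) = -2/D
(-1*(-177))*V(h) = (-1*(-177))*(-2/19) = 177*(-2*1/19) = 177*(-2/19) = -354/19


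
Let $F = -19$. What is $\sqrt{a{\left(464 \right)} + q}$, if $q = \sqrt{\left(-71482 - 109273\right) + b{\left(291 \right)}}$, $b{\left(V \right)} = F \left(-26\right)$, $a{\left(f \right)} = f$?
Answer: $\sqrt{464 + 3 i \sqrt{20029}} \approx 23.377 + 9.0811 i$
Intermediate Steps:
$b{\left(V \right)} = 494$ ($b{\left(V \right)} = \left(-19\right) \left(-26\right) = 494$)
$q = 3 i \sqrt{20029}$ ($q = \sqrt{\left(-71482 - 109273\right) + 494} = \sqrt{-180755 + 494} = \sqrt{-180261} = 3 i \sqrt{20029} \approx 424.57 i$)
$\sqrt{a{\left(464 \right)} + q} = \sqrt{464 + 3 i \sqrt{20029}}$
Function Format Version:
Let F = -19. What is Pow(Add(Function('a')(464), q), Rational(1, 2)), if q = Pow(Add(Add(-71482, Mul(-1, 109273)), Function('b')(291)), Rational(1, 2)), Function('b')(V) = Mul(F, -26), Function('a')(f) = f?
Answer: Pow(Add(464, Mul(3, I, Pow(20029, Rational(1, 2)))), Rational(1, 2)) ≈ Add(23.377, Mul(9.0811, I))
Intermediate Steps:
Function('b')(V) = 494 (Function('b')(V) = Mul(-19, -26) = 494)
q = Mul(3, I, Pow(20029, Rational(1, 2))) (q = Pow(Add(Add(-71482, Mul(-1, 109273)), 494), Rational(1, 2)) = Pow(Add(Add(-71482, -109273), 494), Rational(1, 2)) = Pow(Add(-180755, 494), Rational(1, 2)) = Pow(-180261, Rational(1, 2)) = Mul(3, I, Pow(20029, Rational(1, 2))) ≈ Mul(424.57, I))
Pow(Add(Function('a')(464), q), Rational(1, 2)) = Pow(Add(464, Mul(3, I, Pow(20029, Rational(1, 2)))), Rational(1, 2))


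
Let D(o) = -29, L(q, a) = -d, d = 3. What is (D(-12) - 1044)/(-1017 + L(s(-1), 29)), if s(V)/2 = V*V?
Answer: 1073/1020 ≈ 1.0520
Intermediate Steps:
s(V) = 2*V² (s(V) = 2*(V*V) = 2*V²)
L(q, a) = -3 (L(q, a) = -1*3 = -3)
(D(-12) - 1044)/(-1017 + L(s(-1), 29)) = (-29 - 1044)/(-1017 - 3) = -1073/(-1020) = -1073*(-1/1020) = 1073/1020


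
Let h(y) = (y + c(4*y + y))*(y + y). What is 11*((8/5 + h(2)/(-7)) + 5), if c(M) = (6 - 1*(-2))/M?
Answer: 55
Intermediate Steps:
c(M) = 8/M (c(M) = (6 + 2)/M = 8/M)
h(y) = 2*y*(y + 8/(5*y)) (h(y) = (y + 8/(4*y + y))*(y + y) = (y + 8/((5*y)))*(2*y) = (y + 8*(1/(5*y)))*(2*y) = (y + 8/(5*y))*(2*y) = 2*y*(y + 8/(5*y)))
11*((8/5 + h(2)/(-7)) + 5) = 11*((8/5 + (16/5 + 2*2**2)/(-7)) + 5) = 11*((8*(1/5) + (16/5 + 2*4)*(-1/7)) + 5) = 11*((8/5 + (16/5 + 8)*(-1/7)) + 5) = 11*((8/5 + (56/5)*(-1/7)) + 5) = 11*((8/5 - 8/5) + 5) = 11*(0 + 5) = 11*5 = 55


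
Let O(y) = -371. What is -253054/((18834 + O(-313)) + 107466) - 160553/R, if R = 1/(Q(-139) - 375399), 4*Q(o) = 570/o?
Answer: 2110003972385406547/35008262 ≈ 6.0272e+10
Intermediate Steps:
Q(o) = 285/(2*o) (Q(o) = (570/o)/4 = 285/(2*o))
R = -278/104361207 (R = 1/((285/2)/(-139) - 375399) = 1/((285/2)*(-1/139) - 375399) = 1/(-285/278 - 375399) = 1/(-104361207/278) = -278/104361207 ≈ -2.6638e-6)
-253054/((18834 + O(-313)) + 107466) - 160553/R = -253054/((18834 - 371) + 107466) - 160553/(-278/104361207) = -253054/(18463 + 107466) - 160553*(-104361207/278) = -253054/125929 + 16755504867471/278 = 2110003972385406547/35008262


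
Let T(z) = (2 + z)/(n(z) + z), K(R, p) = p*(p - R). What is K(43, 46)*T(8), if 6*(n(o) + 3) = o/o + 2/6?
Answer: 12420/47 ≈ 264.26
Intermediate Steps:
n(o) = -25/9 (n(o) = -3 + (o/o + 2/6)/6 = -3 + (1 + 2*(⅙))/6 = -3 + (1 + ⅓)/6 = -3 + (⅙)*(4/3) = -3 + 2/9 = -25/9)
T(z) = (2 + z)/(-25/9 + z)
K(43, 46)*T(8) = (46*(46 - 1*43))*(9*(2 + 8)/(-25 + 9*8)) = (46*(46 - 43))*(9*10/(-25 + 72)) = (46*3)*(9*10/47) = 138*(9*(1/47)*10) = 138*(90/47) = 12420/47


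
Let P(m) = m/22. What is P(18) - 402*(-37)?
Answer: 163623/11 ≈ 14875.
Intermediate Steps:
P(m) = m/22 (P(m) = m*(1/22) = m/22)
P(18) - 402*(-37) = (1/22)*18 - 402*(-37) = 9/11 + 14874 = 163623/11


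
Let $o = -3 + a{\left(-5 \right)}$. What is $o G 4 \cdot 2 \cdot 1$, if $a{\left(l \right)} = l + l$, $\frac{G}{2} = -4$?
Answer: $832$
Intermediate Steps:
$G = -8$ ($G = 2 \left(-4\right) = -8$)
$a{\left(l \right)} = 2 l$
$o = -13$ ($o = -3 + 2 \left(-5\right) = -3 - 10 = -13$)
$o G 4 \cdot 2 \cdot 1 = - 13 \left(\left(-8\right) 4\right) 2 \cdot 1 = \left(-13\right) \left(-32\right) 2 = 416 \cdot 2 = 832$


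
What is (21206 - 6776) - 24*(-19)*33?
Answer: 29478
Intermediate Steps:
(21206 - 6776) - 24*(-19)*33 = 14430 + 456*33 = 14430 + 15048 = 29478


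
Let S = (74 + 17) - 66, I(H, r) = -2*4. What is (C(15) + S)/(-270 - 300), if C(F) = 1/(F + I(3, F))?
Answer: -88/1995 ≈ -0.044110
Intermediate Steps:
I(H, r) = -8
C(F) = 1/(-8 + F) (C(F) = 1/(F - 8) = 1/(-8 + F))
S = 25 (S = 91 - 66 = 25)
(C(15) + S)/(-270 - 300) = (1/(-8 + 15) + 25)/(-270 - 300) = (1/7 + 25)/(-570) = (⅐ + 25)*(-1/570) = (176/7)*(-1/570) = -88/1995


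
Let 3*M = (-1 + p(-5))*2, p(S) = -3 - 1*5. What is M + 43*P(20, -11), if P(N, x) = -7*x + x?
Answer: 2832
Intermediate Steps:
P(N, x) = -6*x
p(S) = -8 (p(S) = -3 - 5 = -8)
M = -6 (M = ((-1 - 8)*2)/3 = (-9*2)/3 = (1/3)*(-18) = -6)
M + 43*P(20, -11) = -6 + 43*(-6*(-11)) = -6 + 43*66 = -6 + 2838 = 2832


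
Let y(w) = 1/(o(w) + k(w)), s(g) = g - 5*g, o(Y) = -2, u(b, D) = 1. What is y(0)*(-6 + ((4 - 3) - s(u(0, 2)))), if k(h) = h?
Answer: 1/2 ≈ 0.50000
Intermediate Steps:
s(g) = -4*g
y(w) = 1/(-2 + w)
y(0)*(-6 + ((4 - 3) - s(u(0, 2)))) = (-6 + ((4 - 3) - (-4)))/(-2 + 0) = (-6 + (1 - 1*(-4)))/(-2) = -(-6 + (1 + 4))/2 = -(-6 + 5)/2 = -1/2*(-1) = 1/2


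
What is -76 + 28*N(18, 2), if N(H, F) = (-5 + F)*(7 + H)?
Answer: -2176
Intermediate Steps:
-76 + 28*N(18, 2) = -76 + 28*(-35 - 5*18 + 7*2 + 2*18) = -76 + 28*(-35 - 90 + 14 + 36) = -76 + 28*(-75) = -76 - 2100 = -2176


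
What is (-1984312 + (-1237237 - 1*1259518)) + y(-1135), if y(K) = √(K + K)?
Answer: -4481067 + I*√2270 ≈ -4.4811e+6 + 47.645*I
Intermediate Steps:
y(K) = √2*√K (y(K) = √(2*K) = √2*√K)
(-1984312 + (-1237237 - 1*1259518)) + y(-1135) = (-1984312 + (-1237237 - 1*1259518)) + √2*√(-1135) = (-1984312 + (-1237237 - 1259518)) + √2*(I*√1135) = (-1984312 - 2496755) + I*√2270 = -4481067 + I*√2270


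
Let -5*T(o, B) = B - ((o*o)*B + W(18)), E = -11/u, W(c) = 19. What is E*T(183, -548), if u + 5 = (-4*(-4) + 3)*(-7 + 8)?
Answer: 40373091/14 ≈ 2.8838e+6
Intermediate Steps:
u = 14 (u = -5 + (-4*(-4) + 3)*(-7 + 8) = -5 + (16 + 3)*1 = -5 + 19*1 = -5 + 19 = 14)
E = -11/14 ≈ -0.78571
T(o, B) = 19/5 - B/5 + B*o²/5 (T(o, B) = -(B - ((o*o)*B + 19))/5 = -(B - (o²*B + 19))/5 = -(B - (B*o² + 19))/5 = -(B - (19 + B*o²))/5 = -(B + (-19 - B*o²))/5 = -(-19 + B - B*o²)/5 = 19/5 - B/5 + B*o²/5)
E*T(183, -548) = -11*(19/5 - ⅕*(-548) + (⅕)*(-548)*183²)/14 = -11*(19/5 + 548/5 + (⅕)*(-548)*33489)/14 = -11*(19/5 + 548/5 - 18351972/5)/14 = -11/14*(-3670281) = 40373091/14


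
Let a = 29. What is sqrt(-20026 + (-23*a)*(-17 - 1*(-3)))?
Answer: 8*I*sqrt(167) ≈ 103.38*I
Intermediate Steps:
sqrt(-20026 + (-23*a)*(-17 - 1*(-3))) = sqrt(-20026 + (-23*29)*(-17 - 1*(-3))) = sqrt(-20026 - 667*(-17 + 3)) = sqrt(-20026 - 667*(-14)) = sqrt(-20026 + 9338) = sqrt(-10688) = 8*I*sqrt(167)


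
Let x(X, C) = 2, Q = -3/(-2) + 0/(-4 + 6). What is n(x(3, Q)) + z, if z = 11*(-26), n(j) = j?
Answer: -284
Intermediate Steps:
Q = 3/2 (Q = -3*(-1/2) + 0/2 = 3/2 + 0*(1/2) = 3/2 + 0 = 3/2 ≈ 1.5000)
z = -286
n(x(3, Q)) + z = 2 - 286 = -284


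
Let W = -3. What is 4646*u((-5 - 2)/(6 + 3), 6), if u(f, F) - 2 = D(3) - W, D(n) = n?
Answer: 37168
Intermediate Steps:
u(f, F) = 8 (u(f, F) = 2 + (3 - 1*(-3)) = 2 + (3 + 3) = 2 + 6 = 8)
4646*u((-5 - 2)/(6 + 3), 6) = 4646*8 = 37168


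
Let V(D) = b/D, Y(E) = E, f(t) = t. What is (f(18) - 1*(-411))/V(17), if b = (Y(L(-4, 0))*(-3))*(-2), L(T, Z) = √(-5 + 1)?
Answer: -2431*I/4 ≈ -607.75*I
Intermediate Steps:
L(T, Z) = 2*I (L(T, Z) = √(-4) = 2*I)
b = 12*I (b = ((2*I)*(-3))*(-2) = -6*I*(-2) = 12*I ≈ 12.0*I)
V(D) = 12*I/D (V(D) = (12*I)/D = 12*I/D)
(f(18) - 1*(-411))/V(17) = (18 - 1*(-411))/((12*I/17)) = (18 + 411)/((12*I*(1/17))) = 429/((12*I/17)) = 429*(-17*I/12) = -2431*I/4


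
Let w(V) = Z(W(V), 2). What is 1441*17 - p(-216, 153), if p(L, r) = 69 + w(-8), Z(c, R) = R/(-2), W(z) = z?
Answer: 24429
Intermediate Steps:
Z(c, R) = -R/2 (Z(c, R) = R*(-½) = -R/2)
w(V) = -1 (w(V) = -½*2 = -1)
p(L, r) = 68 (p(L, r) = 69 - 1 = 68)
1441*17 - p(-216, 153) = 1441*17 - 1*68 = 24497 - 68 = 24429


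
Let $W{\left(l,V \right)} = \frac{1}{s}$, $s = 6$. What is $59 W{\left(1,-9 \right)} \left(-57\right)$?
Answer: $- \frac{1121}{2} \approx -560.5$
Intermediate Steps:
$W{\left(l,V \right)} = \frac{1}{6}$
$59 W{\left(1,-9 \right)} \left(-57\right) = 59 \cdot \frac{1}{6} \left(-57\right) = \frac{59}{6} \left(-57\right) = - \frac{1121}{2}$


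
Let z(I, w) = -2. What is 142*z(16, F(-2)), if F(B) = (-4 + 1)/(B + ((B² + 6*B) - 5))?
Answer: -284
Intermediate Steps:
F(B) = -3/(-5 + B² + 7*B) (F(B) = -3/(B + (-5 + B² + 6*B)) = -3/(-5 + B² + 7*B))
142*z(16, F(-2)) = 142*(-2) = -284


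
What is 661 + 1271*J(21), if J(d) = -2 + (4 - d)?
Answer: -23488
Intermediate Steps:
J(d) = 2 - d
661 + 1271*J(21) = 661 + 1271*(2 - 1*21) = 661 + 1271*(2 - 21) = 661 + 1271*(-19) = 661 - 24149 = -23488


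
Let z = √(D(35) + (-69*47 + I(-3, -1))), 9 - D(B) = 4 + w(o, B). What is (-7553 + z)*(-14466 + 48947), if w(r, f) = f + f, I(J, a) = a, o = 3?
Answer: -260434993 + 34481*I*√3309 ≈ -2.6043e+8 + 1.9835e+6*I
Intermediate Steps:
w(r, f) = 2*f
D(B) = 5 - 2*B (D(B) = 9 - (4 + 2*B) = 9 + (-4 - 2*B) = 5 - 2*B)
z = I*√3309 (z = √((5 - 2*35) + (-69*47 - 1)) = √((5 - 70) + (-3243 - 1)) = √(-65 - 3244) = √(-3309) = I*√3309 ≈ 57.524*I)
(-7553 + z)*(-14466 + 48947) = (-7553 + I*√3309)*(-14466 + 48947) = (-7553 + I*√3309)*34481 = -260434993 + 34481*I*√3309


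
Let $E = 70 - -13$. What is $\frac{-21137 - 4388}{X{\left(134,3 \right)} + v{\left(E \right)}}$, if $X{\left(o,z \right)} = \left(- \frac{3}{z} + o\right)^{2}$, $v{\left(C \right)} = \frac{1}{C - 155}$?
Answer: $- \frac{1837800}{1273607} \approx -1.443$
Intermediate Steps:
$E = 83$ ($E = 70 + 13 = 83$)
$v{\left(C \right)} = \frac{1}{-155 + C}$
$X{\left(o,z \right)} = \left(o - \frac{3}{z}\right)^{2}$
$\frac{-21137 - 4388}{X{\left(134,3 \right)} + v{\left(E \right)}} = \frac{-21137 - 4388}{\frac{\left(-3 + 134 \cdot 3\right)^{2}}{9} + \frac{1}{-155 + 83}} = - \frac{25525}{\frac{\left(-3 + 402\right)^{2}}{9} + \frac{1}{-72}} = - \frac{25525}{\frac{399^{2}}{9} - \frac{1}{72}} = - \frac{25525}{\frac{1}{9} \cdot 159201 - \frac{1}{72}} = - \frac{25525}{17689 - \frac{1}{72}} = - \frac{25525}{\frac{1273607}{72}} = \left(-25525\right) \frac{72}{1273607} = - \frac{1837800}{1273607}$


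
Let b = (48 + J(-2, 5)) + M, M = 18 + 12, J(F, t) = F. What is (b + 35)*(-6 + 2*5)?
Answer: 444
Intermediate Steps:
M = 30
b = 76 (b = (48 - 2) + 30 = 46 + 30 = 76)
(b + 35)*(-6 + 2*5) = (76 + 35)*(-6 + 2*5) = 111*(-6 + 10) = 111*4 = 444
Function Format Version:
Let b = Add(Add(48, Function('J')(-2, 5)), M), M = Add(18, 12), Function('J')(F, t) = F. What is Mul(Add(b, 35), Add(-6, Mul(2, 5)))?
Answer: 444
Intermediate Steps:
M = 30
b = 76 (b = Add(Add(48, -2), 30) = Add(46, 30) = 76)
Mul(Add(b, 35), Add(-6, Mul(2, 5))) = Mul(Add(76, 35), Add(-6, Mul(2, 5))) = Mul(111, Add(-6, 10)) = Mul(111, 4) = 444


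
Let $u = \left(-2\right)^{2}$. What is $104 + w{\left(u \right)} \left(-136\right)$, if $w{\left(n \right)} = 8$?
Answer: $-984$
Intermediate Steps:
$u = 4$
$104 + w{\left(u \right)} \left(-136\right) = 104 + 8 \left(-136\right) = 104 - 1088 = -984$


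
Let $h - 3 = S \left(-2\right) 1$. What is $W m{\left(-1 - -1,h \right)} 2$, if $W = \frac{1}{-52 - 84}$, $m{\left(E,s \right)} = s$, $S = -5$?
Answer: $- \frac{13}{68} \approx -0.19118$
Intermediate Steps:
$h = 13$ ($h = 3 + \left(-5\right) \left(-2\right) 1 = 3 + 10 \cdot 1 = 3 + 10 = 13$)
$W = - \frac{1}{136}$ ($W = \frac{1}{-136} = - \frac{1}{136} \approx -0.0073529$)
$W m{\left(-1 - -1,h \right)} 2 = \left(- \frac{1}{136}\right) 13 \cdot 2 = \left(- \frac{13}{136}\right) 2 = - \frac{13}{68}$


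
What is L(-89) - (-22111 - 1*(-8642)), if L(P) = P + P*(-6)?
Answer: 13914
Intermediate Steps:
L(P) = -5*P (L(P) = P - 6*P = -5*P)
L(-89) - (-22111 - 1*(-8642)) = -5*(-89) - (-22111 - 1*(-8642)) = 445 - (-22111 + 8642) = 445 - 1*(-13469) = 445 + 13469 = 13914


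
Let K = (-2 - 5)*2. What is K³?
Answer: -2744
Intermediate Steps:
K = -14 (K = -7*2 = -14)
K³ = (-14)³ = -2744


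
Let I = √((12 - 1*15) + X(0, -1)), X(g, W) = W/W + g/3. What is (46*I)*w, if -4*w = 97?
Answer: -2231*I*√2/2 ≈ -1577.6*I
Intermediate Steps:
X(g, W) = 1 + g/3 (X(g, W) = 1 + g*(⅓) = 1 + g/3)
w = -97/4 (w = -¼*97 = -97/4 ≈ -24.250)
I = I*√2 (I = √((12 - 1*15) + (1 + (⅓)*0)) = √((12 - 15) + (1 + 0)) = √(-3 + 1) = √(-2) = I*√2 ≈ 1.4142*I)
(46*I)*w = (46*(I*√2))*(-97/4) = (46*I*√2)*(-97/4) = -2231*I*√2/2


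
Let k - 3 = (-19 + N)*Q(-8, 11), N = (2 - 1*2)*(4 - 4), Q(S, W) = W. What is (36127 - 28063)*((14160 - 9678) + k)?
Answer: 34481664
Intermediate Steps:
N = 0 (N = (2 - 2)*0 = 0*0 = 0)
k = -206 (k = 3 + (-19 + 0)*11 = 3 - 19*11 = 3 - 209 = -206)
(36127 - 28063)*((14160 - 9678) + k) = (36127 - 28063)*((14160 - 9678) - 206) = 8064*(4482 - 206) = 8064*4276 = 34481664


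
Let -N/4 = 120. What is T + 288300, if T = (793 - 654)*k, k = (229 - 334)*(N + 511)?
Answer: -164145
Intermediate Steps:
N = -480 (N = -4*120 = -480)
k = -3255 (k = (229 - 334)*(-480 + 511) = -105*31 = -3255)
T = -452445 (T = (793 - 654)*(-3255) = 139*(-3255) = -452445)
T + 288300 = -452445 + 288300 = -164145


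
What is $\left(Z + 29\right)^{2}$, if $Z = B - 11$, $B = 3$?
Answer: $441$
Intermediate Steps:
$Z = -8$ ($Z = 3 - 11 = -8$)
$\left(Z + 29\right)^{2} = \left(-8 + 29\right)^{2} = 21^{2} = 441$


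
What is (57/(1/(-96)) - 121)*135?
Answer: -755055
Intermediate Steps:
(57/(1/(-96)) - 121)*135 = (57/(-1/96) - 121)*135 = (57*(-96) - 121)*135 = (-5472 - 121)*135 = -5593*135 = -755055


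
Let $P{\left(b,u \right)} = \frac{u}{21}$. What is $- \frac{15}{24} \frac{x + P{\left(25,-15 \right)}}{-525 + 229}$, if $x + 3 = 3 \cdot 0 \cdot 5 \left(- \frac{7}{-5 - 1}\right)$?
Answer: $- \frac{65}{8288} \approx -0.0078427$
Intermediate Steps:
$x = -3$ ($x = -3 + 3 \cdot 0 \cdot 5 \left(- \frac{7}{-5 - 1}\right) = -3 + 0 \cdot 5 \left(- \frac{7}{-6}\right) = -3 + 0 \left(\left(-7\right) \left(- \frac{1}{6}\right)\right) = -3 + 0 \cdot \frac{7}{6} = -3 + 0 = -3$)
$P{\left(b,u \right)} = \frac{u}{21}$ ($P{\left(b,u \right)} = u \frac{1}{21} = \frac{u}{21}$)
$- \frac{15}{24} \frac{x + P{\left(25,-15 \right)}}{-525 + 229} = - \frac{15}{24} \frac{-3 + \frac{1}{21} \left(-15\right)}{-525 + 229} = \left(-15\right) \frac{1}{24} \frac{-3 - \frac{5}{7}}{-296} = - \frac{5 \left(\left(- \frac{26}{7}\right) \left(- \frac{1}{296}\right)\right)}{8} = \left(- \frac{5}{8}\right) \frac{13}{1036} = - \frac{65}{8288}$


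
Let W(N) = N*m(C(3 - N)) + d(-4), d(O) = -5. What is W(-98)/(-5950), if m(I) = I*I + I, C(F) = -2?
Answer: 201/5950 ≈ 0.033782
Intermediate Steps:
m(I) = I + I**2 (m(I) = I**2 + I = I + I**2)
W(N) = -5 + 2*N (W(N) = N*(-2*(1 - 2)) - 5 = N*(-2*(-1)) - 5 = N*2 - 5 = 2*N - 5 = -5 + 2*N)
W(-98)/(-5950) = (-5 + 2*(-98))/(-5950) = (-5 - 196)*(-1/5950) = -201*(-1/5950) = 201/5950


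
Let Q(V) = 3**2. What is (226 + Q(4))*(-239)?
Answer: -56165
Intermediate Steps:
Q(V) = 9
(226 + Q(4))*(-239) = (226 + 9)*(-239) = 235*(-239) = -56165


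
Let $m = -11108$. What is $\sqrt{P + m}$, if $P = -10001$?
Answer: $i \sqrt{21109} \approx 145.29 i$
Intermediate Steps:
$\sqrt{P + m} = \sqrt{-10001 - 11108} = \sqrt{-21109} = i \sqrt{21109}$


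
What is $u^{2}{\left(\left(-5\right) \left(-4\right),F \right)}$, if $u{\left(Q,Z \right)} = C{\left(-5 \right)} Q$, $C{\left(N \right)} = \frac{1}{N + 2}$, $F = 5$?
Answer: $\frac{400}{9} \approx 44.444$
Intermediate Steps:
$C{\left(N \right)} = \frac{1}{2 + N}$
$u{\left(Q,Z \right)} = - \frac{Q}{3}$ ($u{\left(Q,Z \right)} = \frac{Q}{2 - 5} = \frac{Q}{-3} = - \frac{Q}{3}$)
$u^{2}{\left(\left(-5\right) \left(-4\right),F \right)} = \left(- \frac{\left(-5\right) \left(-4\right)}{3}\right)^{2} = \left(\left(- \frac{1}{3}\right) 20\right)^{2} = \left(- \frac{20}{3}\right)^{2} = \frac{400}{9}$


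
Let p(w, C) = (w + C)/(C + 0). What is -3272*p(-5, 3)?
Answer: 6544/3 ≈ 2181.3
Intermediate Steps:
p(w, C) = (C + w)/C
-3272*p(-5, 3) = -3272*(3 - 5)/3 = -3272*(-2)/3 = -3272*(-2/3) = 6544/3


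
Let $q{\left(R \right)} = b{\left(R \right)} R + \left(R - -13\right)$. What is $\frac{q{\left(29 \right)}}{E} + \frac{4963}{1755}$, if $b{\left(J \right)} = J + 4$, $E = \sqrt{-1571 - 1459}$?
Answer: $\frac{4963}{1755} - \frac{333 i \sqrt{3030}}{1010} \approx 2.8279 - 18.149 i$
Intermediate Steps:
$E = i \sqrt{3030}$ ($E = \sqrt{-3030} = i \sqrt{3030} \approx 55.045 i$)
$b{\left(J \right)} = 4 + J$
$q{\left(R \right)} = 13 + R + R \left(4 + R\right)$ ($q{\left(R \right)} = \left(4 + R\right) R + \left(R - -13\right) = R \left(4 + R\right) + \left(R + 13\right) = R \left(4 + R\right) + \left(13 + R\right) = 13 + R + R \left(4 + R\right)$)
$\frac{q{\left(29 \right)}}{E} + \frac{4963}{1755} = \frac{13 + 29 + 29 \left(4 + 29\right)}{i \sqrt{3030}} + \frac{4963}{1755} = \left(13 + 29 + 29 \cdot 33\right) \left(- \frac{i \sqrt{3030}}{3030}\right) + 4963 \cdot \frac{1}{1755} = \left(13 + 29 + 957\right) \left(- \frac{i \sqrt{3030}}{3030}\right) + \frac{4963}{1755} = 999 \left(- \frac{i \sqrt{3030}}{3030}\right) + \frac{4963}{1755} = - \frac{333 i \sqrt{3030}}{1010} + \frac{4963}{1755} = \frac{4963}{1755} - \frac{333 i \sqrt{3030}}{1010}$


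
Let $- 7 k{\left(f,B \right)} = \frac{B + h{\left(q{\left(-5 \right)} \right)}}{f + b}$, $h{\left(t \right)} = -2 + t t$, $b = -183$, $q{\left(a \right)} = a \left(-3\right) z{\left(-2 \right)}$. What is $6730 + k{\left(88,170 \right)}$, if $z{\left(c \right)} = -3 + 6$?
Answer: $\frac{4477643}{665} \approx 6733.3$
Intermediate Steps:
$z{\left(c \right)} = 3$
$q{\left(a \right)} = - 9 a$ ($q{\left(a \right)} = a \left(-3\right) 3 = - 3 a 3 = - 9 a$)
$h{\left(t \right)} = -2 + t^{2}$
$k{\left(f,B \right)} = - \frac{2023 + B}{7 \left(-183 + f\right)}$ ($k{\left(f,B \right)} = - \frac{\left(B - \left(2 - \left(\left(-9\right) \left(-5\right)\right)^{2}\right)\right) \frac{1}{f - 183}}{7} = - \frac{\left(B - \left(2 - 45^{2}\right)\right) \frac{1}{-183 + f}}{7} = - \frac{\left(B + \left(-2 + 2025\right)\right) \frac{1}{-183 + f}}{7} = - \frac{\left(B + 2023\right) \frac{1}{-183 + f}}{7} = - \frac{\left(2023 + B\right) \frac{1}{-183 + f}}{7} = - \frac{\frac{1}{-183 + f} \left(2023 + B\right)}{7} = - \frac{2023 + B}{7 \left(-183 + f\right)}$)
$6730 + k{\left(88,170 \right)} = 6730 + \frac{-2023 - 170}{7 \left(-183 + 88\right)} = 6730 + \frac{-2023 - 170}{7 \left(-95\right)} = 6730 + \frac{1}{7} \left(- \frac{1}{95}\right) \left(-2193\right) = 6730 + \frac{2193}{665} = \frac{4477643}{665}$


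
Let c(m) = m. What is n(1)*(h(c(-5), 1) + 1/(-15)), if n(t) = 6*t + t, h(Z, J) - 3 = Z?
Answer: -217/15 ≈ -14.467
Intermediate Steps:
h(Z, J) = 3 + Z
n(t) = 7*t
n(1)*(h(c(-5), 1) + 1/(-15)) = (7*1)*((3 - 5) + 1/(-15)) = 7*(-2 - 1/15) = 7*(-31/15) = -217/15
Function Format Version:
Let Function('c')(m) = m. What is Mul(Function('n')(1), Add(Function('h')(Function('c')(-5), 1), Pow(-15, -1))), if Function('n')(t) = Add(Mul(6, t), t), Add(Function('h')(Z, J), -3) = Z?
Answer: Rational(-217, 15) ≈ -14.467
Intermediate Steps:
Function('h')(Z, J) = Add(3, Z)
Function('n')(t) = Mul(7, t)
Mul(Function('n')(1), Add(Function('h')(Function('c')(-5), 1), Pow(-15, -1))) = Mul(Mul(7, 1), Add(Add(3, -5), Pow(-15, -1))) = Mul(7, Add(-2, Rational(-1, 15))) = Mul(7, Rational(-31, 15)) = Rational(-217, 15)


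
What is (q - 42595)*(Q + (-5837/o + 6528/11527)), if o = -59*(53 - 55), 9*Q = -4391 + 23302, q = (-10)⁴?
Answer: -272970763791715/4080558 ≈ -6.6895e+7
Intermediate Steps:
q = 10000
Q = 18911/9 (Q = (-4391 + 23302)/9 = (⅑)*18911 = 18911/9 ≈ 2101.2)
o = 118 (o = -59*(-2) = 118)
(q - 42595)*(Q + (-5837/o + 6528/11527)) = (10000 - 42595)*(18911/9 + (-5837/118 + 6528/11527)) = -32595*(18911/9 + (-5837*1/118 + 6528*(1/11527))) = -32595*(18911/9 + (-5837/118 + 6528/11527)) = -32595*(18911/9 - 66512795/1360186) = -32595*25123862291/12241674 = -272970763791715/4080558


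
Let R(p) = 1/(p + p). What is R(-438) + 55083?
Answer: 48252707/876 ≈ 55083.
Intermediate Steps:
R(p) = 1/(2*p)
R(-438) + 55083 = (½)/(-438) + 55083 = (½)*(-1/438) + 55083 = -1/876 + 55083 = 48252707/876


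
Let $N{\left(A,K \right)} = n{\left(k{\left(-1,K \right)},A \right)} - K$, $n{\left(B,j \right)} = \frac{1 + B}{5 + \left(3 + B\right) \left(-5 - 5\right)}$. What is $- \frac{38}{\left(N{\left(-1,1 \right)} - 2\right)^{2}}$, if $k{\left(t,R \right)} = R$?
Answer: $- \frac{46550}{11449} \approx -4.0659$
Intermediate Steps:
$n{\left(B,j \right)} = \frac{1 + B}{-25 - 10 B}$ ($n{\left(B,j \right)} = \frac{1 + B}{5 + \left(3 + B\right) \left(-10\right)} = \frac{1 + B}{5 - \left(30 + 10 B\right)} = \frac{1 + B}{-25 - 10 B}$)
$N{\left(A,K \right)} = - K + \frac{-1 - K}{5 \left(5 + 2 K\right)}$ ($N{\left(A,K \right)} = \frac{-1 - K}{5 \left(5 + 2 K\right)} - K = - K + \frac{-1 - K}{5 \left(5 + 2 K\right)}$)
$- \frac{38}{\left(N{\left(-1,1 \right)} - 2\right)^{2}} = - \frac{38}{\left(\frac{-1 - 26 - 10 \cdot 1^{2}}{5 \left(5 + 2 \cdot 1\right)} - 2\right)^{2}} = - \frac{38}{\left(\frac{-1 - 26 - 10}{5 \left(5 + 2\right)} - 2\right)^{2}} = - \frac{38}{\left(\frac{-1 - 26 - 10}{5 \cdot 7} - 2\right)^{2}} = - \frac{38}{\left(\frac{1}{5} \cdot \frac{1}{7} \left(-37\right) - 2\right)^{2}} = - \frac{38}{\left(- \frac{37}{35} - 2\right)^{2}} = - \frac{38}{\left(- \frac{107}{35}\right)^{2}} = - \frac{38}{\frac{11449}{1225}} = \left(-38\right) \frac{1225}{11449} = - \frac{46550}{11449}$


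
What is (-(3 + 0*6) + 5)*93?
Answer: 186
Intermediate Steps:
(-(3 + 0*6) + 5)*93 = (-(3 + 0) + 5)*93 = (-1*3 + 5)*93 = (-3 + 5)*93 = 2*93 = 186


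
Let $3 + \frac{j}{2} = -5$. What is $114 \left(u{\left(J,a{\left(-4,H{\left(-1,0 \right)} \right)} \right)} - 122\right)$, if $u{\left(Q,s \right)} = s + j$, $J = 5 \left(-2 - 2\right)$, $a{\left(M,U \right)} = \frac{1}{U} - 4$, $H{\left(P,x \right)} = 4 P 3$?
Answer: $- \frac{32395}{2} \approx -16198.0$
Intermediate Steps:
$j = -16$ ($j = -6 + 2 \left(-5\right) = -6 - 10 = -16$)
$H{\left(P,x \right)} = 12 P$
$a{\left(M,U \right)} = -4 + \frac{1}{U}$
$J = -20$ ($J = 5 \left(-4\right) = -20$)
$u{\left(Q,s \right)} = -16 + s$ ($u{\left(Q,s \right)} = s - 16 = -16 + s$)
$114 \left(u{\left(J,a{\left(-4,H{\left(-1,0 \right)} \right)} \right)} - 122\right) = 114 \left(\left(-16 - \left(4 - \frac{1}{12 \left(-1\right)}\right)\right) - 122\right) = 114 \left(\left(-16 - \left(4 - \frac{1}{-12}\right)\right) - 122\right) = 114 \left(\left(-16 - \frac{49}{12}\right) - 122\right) = 114 \left(- \frac{241}{12} - 122\right) = 114 \left(- \frac{1705}{12}\right) = - \frac{32395}{2}$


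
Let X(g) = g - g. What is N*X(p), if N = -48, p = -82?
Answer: 0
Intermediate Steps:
X(g) = 0
N*X(p) = -48*0 = 0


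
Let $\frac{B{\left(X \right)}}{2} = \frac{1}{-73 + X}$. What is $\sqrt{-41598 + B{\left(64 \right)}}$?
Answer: $\frac{4 i \sqrt{23399}}{3} \approx 203.96 i$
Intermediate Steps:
$B{\left(X \right)} = \frac{2}{-73 + X}$
$\sqrt{-41598 + B{\left(64 \right)}} = \sqrt{-41598 + \frac{2}{-73 + 64}} = \sqrt{-41598 + \frac{2}{-9}} = \sqrt{-41598 + 2 \left(- \frac{1}{9}\right)} = \sqrt{-41598 - \frac{2}{9}} = \sqrt{- \frac{374384}{9}} = \frac{4 i \sqrt{23399}}{3}$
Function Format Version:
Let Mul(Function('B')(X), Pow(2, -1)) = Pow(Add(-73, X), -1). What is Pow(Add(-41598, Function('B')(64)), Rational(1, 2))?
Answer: Mul(Rational(4, 3), I, Pow(23399, Rational(1, 2))) ≈ Mul(203.96, I)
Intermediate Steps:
Function('B')(X) = Mul(2, Pow(Add(-73, X), -1))
Pow(Add(-41598, Function('B')(64)), Rational(1, 2)) = Pow(Add(-41598, Mul(2, Pow(Add(-73, 64), -1))), Rational(1, 2)) = Pow(Add(-41598, Mul(2, Pow(-9, -1))), Rational(1, 2)) = Pow(Add(-41598, Mul(2, Rational(-1, 9))), Rational(1, 2)) = Pow(Add(-41598, Rational(-2, 9)), Rational(1, 2)) = Pow(Rational(-374384, 9), Rational(1, 2)) = Mul(Rational(4, 3), I, Pow(23399, Rational(1, 2)))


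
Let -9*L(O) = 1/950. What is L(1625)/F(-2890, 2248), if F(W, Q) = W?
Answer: 1/24709500 ≈ 4.0470e-8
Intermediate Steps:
L(O) = -1/8550 (L(O) = -1/9/950 = -1/9*1/950 = -1/8550)
L(1625)/F(-2890, 2248) = -1/8550/(-2890) = -1/8550*(-1/2890) = 1/24709500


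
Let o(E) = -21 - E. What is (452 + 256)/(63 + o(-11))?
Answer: 708/53 ≈ 13.358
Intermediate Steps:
(452 + 256)/(63 + o(-11)) = (452 + 256)/(63 + (-21 - 1*(-11))) = 708/(63 + (-21 + 11)) = 708/(63 - 10) = 708/53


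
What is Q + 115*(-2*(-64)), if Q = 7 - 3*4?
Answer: 14715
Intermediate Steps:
Q = -5 (Q = 7 - 12 = -5)
Q + 115*(-2*(-64)) = -5 + 115*(-2*(-64)) = -5 + 115*128 = -5 + 14720 = 14715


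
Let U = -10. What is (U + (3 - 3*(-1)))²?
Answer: 16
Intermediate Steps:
(U + (3 - 3*(-1)))² = (-10 + (3 - 3*(-1)))² = (-10 + (3 + 3))² = (-10 + 6)² = (-4)² = 16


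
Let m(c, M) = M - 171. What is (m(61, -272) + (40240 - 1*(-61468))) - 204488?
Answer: -103223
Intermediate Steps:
m(c, M) = -171 + M
(m(61, -272) + (40240 - 1*(-61468))) - 204488 = ((-171 - 272) + (40240 - 1*(-61468))) - 204488 = (-443 + (40240 + 61468)) - 204488 = (-443 + 101708) - 204488 = 101265 - 204488 = -103223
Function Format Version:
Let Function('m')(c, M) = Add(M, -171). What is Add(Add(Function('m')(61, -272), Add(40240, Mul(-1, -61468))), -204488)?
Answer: -103223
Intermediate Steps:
Function('m')(c, M) = Add(-171, M)
Add(Add(Function('m')(61, -272), Add(40240, Mul(-1, -61468))), -204488) = Add(Add(Add(-171, -272), Add(40240, Mul(-1, -61468))), -204488) = Add(Add(-443, Add(40240, 61468)), -204488) = Add(Add(-443, 101708), -204488) = Add(101265, -204488) = -103223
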